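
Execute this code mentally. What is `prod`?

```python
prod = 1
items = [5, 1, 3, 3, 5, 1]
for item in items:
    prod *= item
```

Let's trace through this code step by step.

Initialize: prod = 1
Initialize: items = [5, 1, 3, 3, 5, 1]
Entering loop: for item in items:

After execution: prod = 225
225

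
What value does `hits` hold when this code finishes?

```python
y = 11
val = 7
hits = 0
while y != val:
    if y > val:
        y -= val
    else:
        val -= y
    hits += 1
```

Let's trace through this code step by step.

Initialize: y = 11
Initialize: val = 7
Initialize: hits = 0
Entering loop: while y != val:

After execution: hits = 5
5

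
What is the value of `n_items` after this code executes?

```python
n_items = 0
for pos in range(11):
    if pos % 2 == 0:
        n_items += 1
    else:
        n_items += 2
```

Let's trace through this code step by step.

Initialize: n_items = 0
Entering loop: for pos in range(11):

After execution: n_items = 16
16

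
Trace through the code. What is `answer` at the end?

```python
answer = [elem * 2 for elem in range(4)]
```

Let's trace through this code step by step.

Initialize: answer = [elem * 2 for elem in range(4)]

After execution: answer = [0, 2, 4, 6]
[0, 2, 4, 6]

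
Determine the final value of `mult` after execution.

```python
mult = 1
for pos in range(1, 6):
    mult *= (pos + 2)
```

Let's trace through this code step by step.

Initialize: mult = 1
Entering loop: for pos in range(1, 6):

After execution: mult = 2520
2520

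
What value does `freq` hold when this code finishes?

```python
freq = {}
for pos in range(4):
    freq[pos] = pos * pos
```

Let's trace through this code step by step.

Initialize: freq = {}
Entering loop: for pos in range(4):

After execution: freq = {0: 0, 1: 1, 2: 4, 3: 9}
{0: 0, 1: 1, 2: 4, 3: 9}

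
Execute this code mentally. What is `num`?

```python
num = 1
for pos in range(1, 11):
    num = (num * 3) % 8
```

Let's trace through this code step by step.

Initialize: num = 1
Entering loop: for pos in range(1, 11):

After execution: num = 1
1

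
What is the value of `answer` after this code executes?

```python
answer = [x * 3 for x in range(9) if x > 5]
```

Let's trace through this code step by step.

Initialize: answer = [x * 3 for x in range(9) if x > 5]

After execution: answer = [18, 21, 24]
[18, 21, 24]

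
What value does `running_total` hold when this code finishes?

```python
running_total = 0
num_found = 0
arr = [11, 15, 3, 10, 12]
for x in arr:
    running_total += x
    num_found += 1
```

Let's trace through this code step by step.

Initialize: running_total = 0
Initialize: num_found = 0
Initialize: arr = [11, 15, 3, 10, 12]
Entering loop: for x in arr:

After execution: running_total = 51
51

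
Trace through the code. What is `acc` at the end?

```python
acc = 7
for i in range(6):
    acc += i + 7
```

Let's trace through this code step by step.

Initialize: acc = 7
Entering loop: for i in range(6):

After execution: acc = 64
64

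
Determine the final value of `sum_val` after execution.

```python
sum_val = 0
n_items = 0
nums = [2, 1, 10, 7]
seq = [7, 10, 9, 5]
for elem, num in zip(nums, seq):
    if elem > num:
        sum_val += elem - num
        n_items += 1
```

Let's trace through this code step by step.

Initialize: sum_val = 0
Initialize: n_items = 0
Initialize: nums = [2, 1, 10, 7]
Initialize: seq = [7, 10, 9, 5]
Entering loop: for elem, num in zip(nums, seq):

After execution: sum_val = 3
3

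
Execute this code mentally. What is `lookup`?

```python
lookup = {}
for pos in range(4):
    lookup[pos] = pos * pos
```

Let's trace through this code step by step.

Initialize: lookup = {}
Entering loop: for pos in range(4):

After execution: lookup = {0: 0, 1: 1, 2: 4, 3: 9}
{0: 0, 1: 1, 2: 4, 3: 9}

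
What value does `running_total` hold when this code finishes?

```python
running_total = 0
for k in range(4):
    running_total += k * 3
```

Let's trace through this code step by step.

Initialize: running_total = 0
Entering loop: for k in range(4):

After execution: running_total = 18
18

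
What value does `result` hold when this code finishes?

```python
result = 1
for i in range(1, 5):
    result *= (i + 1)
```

Let's trace through this code step by step.

Initialize: result = 1
Entering loop: for i in range(1, 5):

After execution: result = 120
120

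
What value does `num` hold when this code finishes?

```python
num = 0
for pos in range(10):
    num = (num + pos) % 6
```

Let's trace through this code step by step.

Initialize: num = 0
Entering loop: for pos in range(10):

After execution: num = 3
3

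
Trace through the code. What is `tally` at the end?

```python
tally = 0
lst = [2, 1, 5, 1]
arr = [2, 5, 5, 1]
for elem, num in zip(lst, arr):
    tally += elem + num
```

Let's trace through this code step by step.

Initialize: tally = 0
Initialize: lst = [2, 1, 5, 1]
Initialize: arr = [2, 5, 5, 1]
Entering loop: for elem, num in zip(lst, arr):

After execution: tally = 22
22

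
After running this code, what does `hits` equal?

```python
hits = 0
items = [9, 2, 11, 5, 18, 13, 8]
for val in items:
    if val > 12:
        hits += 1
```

Let's trace through this code step by step.

Initialize: hits = 0
Initialize: items = [9, 2, 11, 5, 18, 13, 8]
Entering loop: for val in items:

After execution: hits = 2
2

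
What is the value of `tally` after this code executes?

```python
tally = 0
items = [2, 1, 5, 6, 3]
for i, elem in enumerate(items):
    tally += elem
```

Let's trace through this code step by step.

Initialize: tally = 0
Initialize: items = [2, 1, 5, 6, 3]
Entering loop: for i, elem in enumerate(items):

After execution: tally = 17
17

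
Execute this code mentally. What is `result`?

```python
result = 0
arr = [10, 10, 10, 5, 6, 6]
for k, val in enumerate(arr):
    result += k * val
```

Let's trace through this code step by step.

Initialize: result = 0
Initialize: arr = [10, 10, 10, 5, 6, 6]
Entering loop: for k, val in enumerate(arr):

After execution: result = 99
99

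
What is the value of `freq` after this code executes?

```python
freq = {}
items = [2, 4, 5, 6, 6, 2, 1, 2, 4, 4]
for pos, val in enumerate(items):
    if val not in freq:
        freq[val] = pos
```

Let's trace through this code step by step.

Initialize: freq = {}
Initialize: items = [2, 4, 5, 6, 6, 2, 1, 2, 4, 4]
Entering loop: for pos, val in enumerate(items):

After execution: freq = {2: 0, 4: 1, 5: 2, 6: 3, 1: 6}
{2: 0, 4: 1, 5: 2, 6: 3, 1: 6}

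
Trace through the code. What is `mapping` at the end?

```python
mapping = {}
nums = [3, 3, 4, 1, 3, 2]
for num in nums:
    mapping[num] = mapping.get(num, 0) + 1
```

Let's trace through this code step by step.

Initialize: mapping = {}
Initialize: nums = [3, 3, 4, 1, 3, 2]
Entering loop: for num in nums:

After execution: mapping = {3: 3, 4: 1, 1: 1, 2: 1}
{3: 3, 4: 1, 1: 1, 2: 1}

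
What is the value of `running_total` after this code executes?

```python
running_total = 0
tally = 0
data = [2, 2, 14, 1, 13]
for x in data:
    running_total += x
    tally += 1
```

Let's trace through this code step by step.

Initialize: running_total = 0
Initialize: tally = 0
Initialize: data = [2, 2, 14, 1, 13]
Entering loop: for x in data:

After execution: running_total = 32
32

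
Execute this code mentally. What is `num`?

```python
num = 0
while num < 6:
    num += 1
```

Let's trace through this code step by step.

Initialize: num = 0
Entering loop: while num < 6:

After execution: num = 6
6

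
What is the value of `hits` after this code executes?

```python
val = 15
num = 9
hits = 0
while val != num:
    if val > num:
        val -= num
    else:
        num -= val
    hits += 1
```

Let's trace through this code step by step.

Initialize: val = 15
Initialize: num = 9
Initialize: hits = 0
Entering loop: while val != num:

After execution: hits = 3
3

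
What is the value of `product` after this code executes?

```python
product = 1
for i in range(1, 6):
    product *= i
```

Let's trace through this code step by step.

Initialize: product = 1
Entering loop: for i in range(1, 6):

After execution: product = 120
120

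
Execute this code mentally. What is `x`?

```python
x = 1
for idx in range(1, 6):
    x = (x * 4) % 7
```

Let's trace through this code step by step.

Initialize: x = 1
Entering loop: for idx in range(1, 6):

After execution: x = 2
2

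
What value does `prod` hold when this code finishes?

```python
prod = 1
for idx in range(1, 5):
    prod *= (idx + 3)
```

Let's trace through this code step by step.

Initialize: prod = 1
Entering loop: for idx in range(1, 5):

After execution: prod = 840
840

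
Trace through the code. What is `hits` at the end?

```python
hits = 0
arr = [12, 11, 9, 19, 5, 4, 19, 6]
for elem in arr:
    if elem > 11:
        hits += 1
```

Let's trace through this code step by step.

Initialize: hits = 0
Initialize: arr = [12, 11, 9, 19, 5, 4, 19, 6]
Entering loop: for elem in arr:

After execution: hits = 3
3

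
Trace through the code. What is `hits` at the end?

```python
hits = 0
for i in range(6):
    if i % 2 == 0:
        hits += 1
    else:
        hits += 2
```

Let's trace through this code step by step.

Initialize: hits = 0
Entering loop: for i in range(6):

After execution: hits = 9
9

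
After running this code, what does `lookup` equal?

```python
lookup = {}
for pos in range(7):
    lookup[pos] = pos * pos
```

Let's trace through this code step by step.

Initialize: lookup = {}
Entering loop: for pos in range(7):

After execution: lookup = {0: 0, 1: 1, 2: 4, 3: 9, 4: 16, 5: 25, 6: 36}
{0: 0, 1: 1, 2: 4, 3: 9, 4: 16, 5: 25, 6: 36}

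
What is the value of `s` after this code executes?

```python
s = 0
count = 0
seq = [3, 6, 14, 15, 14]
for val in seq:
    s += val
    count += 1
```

Let's trace through this code step by step.

Initialize: s = 0
Initialize: count = 0
Initialize: seq = [3, 6, 14, 15, 14]
Entering loop: for val in seq:

After execution: s = 52
52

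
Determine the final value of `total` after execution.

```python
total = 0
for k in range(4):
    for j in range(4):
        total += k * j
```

Let's trace through this code step by step.

Initialize: total = 0
Entering loop: for k in range(4):

After execution: total = 36
36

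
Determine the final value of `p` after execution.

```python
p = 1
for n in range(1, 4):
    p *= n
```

Let's trace through this code step by step.

Initialize: p = 1
Entering loop: for n in range(1, 4):

After execution: p = 6
6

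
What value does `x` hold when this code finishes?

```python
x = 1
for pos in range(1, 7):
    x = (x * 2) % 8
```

Let's trace through this code step by step.

Initialize: x = 1
Entering loop: for pos in range(1, 7):

After execution: x = 0
0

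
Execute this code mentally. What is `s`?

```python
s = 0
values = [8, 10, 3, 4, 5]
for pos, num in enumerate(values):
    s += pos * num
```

Let's trace through this code step by step.

Initialize: s = 0
Initialize: values = [8, 10, 3, 4, 5]
Entering loop: for pos, num in enumerate(values):

After execution: s = 48
48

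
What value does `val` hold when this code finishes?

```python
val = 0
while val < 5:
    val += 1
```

Let's trace through this code step by step.

Initialize: val = 0
Entering loop: while val < 5:

After execution: val = 5
5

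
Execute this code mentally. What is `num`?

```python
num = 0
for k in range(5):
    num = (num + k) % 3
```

Let's trace through this code step by step.

Initialize: num = 0
Entering loop: for k in range(5):

After execution: num = 1
1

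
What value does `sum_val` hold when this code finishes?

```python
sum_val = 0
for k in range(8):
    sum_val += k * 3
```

Let's trace through this code step by step.

Initialize: sum_val = 0
Entering loop: for k in range(8):

After execution: sum_val = 84
84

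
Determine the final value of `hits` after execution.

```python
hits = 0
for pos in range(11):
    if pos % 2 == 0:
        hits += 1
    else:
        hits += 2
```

Let's trace through this code step by step.

Initialize: hits = 0
Entering loop: for pos in range(11):

After execution: hits = 16
16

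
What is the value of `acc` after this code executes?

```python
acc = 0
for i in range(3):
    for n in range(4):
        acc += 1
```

Let's trace through this code step by step.

Initialize: acc = 0
Entering loop: for i in range(3):

After execution: acc = 12
12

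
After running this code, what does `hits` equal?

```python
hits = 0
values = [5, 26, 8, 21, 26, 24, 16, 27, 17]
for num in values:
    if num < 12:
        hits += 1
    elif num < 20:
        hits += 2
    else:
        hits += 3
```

Let's trace through this code step by step.

Initialize: hits = 0
Initialize: values = [5, 26, 8, 21, 26, 24, 16, 27, 17]
Entering loop: for num in values:

After execution: hits = 21
21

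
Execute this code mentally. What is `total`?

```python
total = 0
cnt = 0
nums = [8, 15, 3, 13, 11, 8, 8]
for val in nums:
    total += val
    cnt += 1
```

Let's trace through this code step by step.

Initialize: total = 0
Initialize: cnt = 0
Initialize: nums = [8, 15, 3, 13, 11, 8, 8]
Entering loop: for val in nums:

After execution: total = 66
66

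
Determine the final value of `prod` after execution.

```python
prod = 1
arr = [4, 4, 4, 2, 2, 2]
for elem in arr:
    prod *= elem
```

Let's trace through this code step by step.

Initialize: prod = 1
Initialize: arr = [4, 4, 4, 2, 2, 2]
Entering loop: for elem in arr:

After execution: prod = 512
512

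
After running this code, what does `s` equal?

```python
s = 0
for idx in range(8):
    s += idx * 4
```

Let's trace through this code step by step.

Initialize: s = 0
Entering loop: for idx in range(8):

After execution: s = 112
112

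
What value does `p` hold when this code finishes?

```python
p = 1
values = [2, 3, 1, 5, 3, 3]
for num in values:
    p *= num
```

Let's trace through this code step by step.

Initialize: p = 1
Initialize: values = [2, 3, 1, 5, 3, 3]
Entering loop: for num in values:

After execution: p = 270
270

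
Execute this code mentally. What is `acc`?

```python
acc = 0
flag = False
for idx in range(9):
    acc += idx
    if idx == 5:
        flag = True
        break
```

Let's trace through this code step by step.

Initialize: acc = 0
Initialize: flag = False
Entering loop: for idx in range(9):

After execution: acc = 15
15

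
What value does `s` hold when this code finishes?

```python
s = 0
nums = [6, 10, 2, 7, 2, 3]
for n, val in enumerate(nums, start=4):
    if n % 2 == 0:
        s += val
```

Let's trace through this code step by step.

Initialize: s = 0
Initialize: nums = [6, 10, 2, 7, 2, 3]
Entering loop: for n, val in enumerate(nums, start=4):

After execution: s = 10
10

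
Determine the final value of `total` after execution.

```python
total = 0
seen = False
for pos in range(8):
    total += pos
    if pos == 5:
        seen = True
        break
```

Let's trace through this code step by step.

Initialize: total = 0
Initialize: seen = False
Entering loop: for pos in range(8):

After execution: total = 15
15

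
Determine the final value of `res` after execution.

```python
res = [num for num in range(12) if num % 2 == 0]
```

Let's trace through this code step by step.

Initialize: res = [num for num in range(12) if num % 2 == 0]

After execution: res = [0, 2, 4, 6, 8, 10]
[0, 2, 4, 6, 8, 10]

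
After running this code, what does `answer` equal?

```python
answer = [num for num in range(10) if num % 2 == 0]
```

Let's trace through this code step by step.

Initialize: answer = [num for num in range(10) if num % 2 == 0]

After execution: answer = [0, 2, 4, 6, 8]
[0, 2, 4, 6, 8]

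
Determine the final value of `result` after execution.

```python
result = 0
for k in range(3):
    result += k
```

Let's trace through this code step by step.

Initialize: result = 0
Entering loop: for k in range(3):

After execution: result = 3
3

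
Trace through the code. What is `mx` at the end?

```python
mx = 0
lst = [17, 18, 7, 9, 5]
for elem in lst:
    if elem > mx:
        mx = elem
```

Let's trace through this code step by step.

Initialize: mx = 0
Initialize: lst = [17, 18, 7, 9, 5]
Entering loop: for elem in lst:

After execution: mx = 18
18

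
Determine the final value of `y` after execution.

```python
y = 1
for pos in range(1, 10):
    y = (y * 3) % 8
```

Let's trace through this code step by step.

Initialize: y = 1
Entering loop: for pos in range(1, 10):

After execution: y = 3
3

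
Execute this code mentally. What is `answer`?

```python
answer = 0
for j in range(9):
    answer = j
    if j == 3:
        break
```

Let's trace through this code step by step.

Initialize: answer = 0
Entering loop: for j in range(9):

After execution: answer = 3
3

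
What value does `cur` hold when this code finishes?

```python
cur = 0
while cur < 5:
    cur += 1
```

Let's trace through this code step by step.

Initialize: cur = 0
Entering loop: while cur < 5:

After execution: cur = 5
5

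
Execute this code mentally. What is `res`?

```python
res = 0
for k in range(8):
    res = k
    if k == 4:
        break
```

Let's trace through this code step by step.

Initialize: res = 0
Entering loop: for k in range(8):

After execution: res = 4
4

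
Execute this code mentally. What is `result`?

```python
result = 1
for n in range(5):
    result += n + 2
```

Let's trace through this code step by step.

Initialize: result = 1
Entering loop: for n in range(5):

After execution: result = 21
21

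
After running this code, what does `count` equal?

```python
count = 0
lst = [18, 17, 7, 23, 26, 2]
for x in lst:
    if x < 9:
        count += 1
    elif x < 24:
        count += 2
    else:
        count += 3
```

Let's trace through this code step by step.

Initialize: count = 0
Initialize: lst = [18, 17, 7, 23, 26, 2]
Entering loop: for x in lst:

After execution: count = 11
11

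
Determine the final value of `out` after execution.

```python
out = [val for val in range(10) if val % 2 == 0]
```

Let's trace through this code step by step.

Initialize: out = [val for val in range(10) if val % 2 == 0]

After execution: out = [0, 2, 4, 6, 8]
[0, 2, 4, 6, 8]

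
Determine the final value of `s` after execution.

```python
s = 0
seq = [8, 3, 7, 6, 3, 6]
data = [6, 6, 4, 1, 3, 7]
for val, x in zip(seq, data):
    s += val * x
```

Let's trace through this code step by step.

Initialize: s = 0
Initialize: seq = [8, 3, 7, 6, 3, 6]
Initialize: data = [6, 6, 4, 1, 3, 7]
Entering loop: for val, x in zip(seq, data):

After execution: s = 151
151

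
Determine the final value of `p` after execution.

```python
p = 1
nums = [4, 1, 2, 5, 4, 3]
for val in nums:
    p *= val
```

Let's trace through this code step by step.

Initialize: p = 1
Initialize: nums = [4, 1, 2, 5, 4, 3]
Entering loop: for val in nums:

After execution: p = 480
480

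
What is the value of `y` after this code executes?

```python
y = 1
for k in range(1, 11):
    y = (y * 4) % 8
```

Let's trace through this code step by step.

Initialize: y = 1
Entering loop: for k in range(1, 11):

After execution: y = 0
0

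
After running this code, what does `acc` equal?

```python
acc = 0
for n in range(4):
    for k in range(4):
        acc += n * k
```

Let's trace through this code step by step.

Initialize: acc = 0
Entering loop: for n in range(4):

After execution: acc = 36
36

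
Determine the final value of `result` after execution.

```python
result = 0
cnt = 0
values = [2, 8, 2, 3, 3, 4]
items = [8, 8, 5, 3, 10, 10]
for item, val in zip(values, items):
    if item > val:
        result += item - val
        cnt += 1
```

Let's trace through this code step by step.

Initialize: result = 0
Initialize: cnt = 0
Initialize: values = [2, 8, 2, 3, 3, 4]
Initialize: items = [8, 8, 5, 3, 10, 10]
Entering loop: for item, val in zip(values, items):

After execution: result = 0
0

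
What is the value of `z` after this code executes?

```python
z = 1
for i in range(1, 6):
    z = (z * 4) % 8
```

Let's trace through this code step by step.

Initialize: z = 1
Entering loop: for i in range(1, 6):

After execution: z = 0
0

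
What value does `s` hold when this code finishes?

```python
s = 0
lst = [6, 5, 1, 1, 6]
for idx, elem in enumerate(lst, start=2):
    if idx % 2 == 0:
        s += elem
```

Let's trace through this code step by step.

Initialize: s = 0
Initialize: lst = [6, 5, 1, 1, 6]
Entering loop: for idx, elem in enumerate(lst, start=2):

After execution: s = 13
13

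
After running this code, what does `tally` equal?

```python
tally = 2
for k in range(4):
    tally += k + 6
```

Let's trace through this code step by step.

Initialize: tally = 2
Entering loop: for k in range(4):

After execution: tally = 32
32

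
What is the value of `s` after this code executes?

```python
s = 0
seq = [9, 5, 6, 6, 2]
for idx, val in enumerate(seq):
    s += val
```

Let's trace through this code step by step.

Initialize: s = 0
Initialize: seq = [9, 5, 6, 6, 2]
Entering loop: for idx, val in enumerate(seq):

After execution: s = 28
28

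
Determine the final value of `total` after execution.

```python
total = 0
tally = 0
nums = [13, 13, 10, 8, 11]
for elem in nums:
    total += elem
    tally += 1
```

Let's trace through this code step by step.

Initialize: total = 0
Initialize: tally = 0
Initialize: nums = [13, 13, 10, 8, 11]
Entering loop: for elem in nums:

After execution: total = 55
55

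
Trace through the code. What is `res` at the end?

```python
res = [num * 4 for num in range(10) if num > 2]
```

Let's trace through this code step by step.

Initialize: res = [num * 4 for num in range(10) if num > 2]

After execution: res = [12, 16, 20, 24, 28, 32, 36]
[12, 16, 20, 24, 28, 32, 36]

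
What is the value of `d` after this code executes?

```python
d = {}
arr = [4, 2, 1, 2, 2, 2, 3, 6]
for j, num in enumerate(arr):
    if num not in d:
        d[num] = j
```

Let's trace through this code step by step.

Initialize: d = {}
Initialize: arr = [4, 2, 1, 2, 2, 2, 3, 6]
Entering loop: for j, num in enumerate(arr):

After execution: d = {4: 0, 2: 1, 1: 2, 3: 6, 6: 7}
{4: 0, 2: 1, 1: 2, 3: 6, 6: 7}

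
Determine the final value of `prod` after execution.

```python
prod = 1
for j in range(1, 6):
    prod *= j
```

Let's trace through this code step by step.

Initialize: prod = 1
Entering loop: for j in range(1, 6):

After execution: prod = 120
120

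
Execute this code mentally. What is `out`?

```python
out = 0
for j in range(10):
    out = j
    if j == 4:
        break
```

Let's trace through this code step by step.

Initialize: out = 0
Entering loop: for j in range(10):

After execution: out = 4
4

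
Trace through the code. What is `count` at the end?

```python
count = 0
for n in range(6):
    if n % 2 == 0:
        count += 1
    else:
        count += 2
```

Let's trace through this code step by step.

Initialize: count = 0
Entering loop: for n in range(6):

After execution: count = 9
9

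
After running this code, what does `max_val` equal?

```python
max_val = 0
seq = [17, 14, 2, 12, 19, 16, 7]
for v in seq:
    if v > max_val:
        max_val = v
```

Let's trace through this code step by step.

Initialize: max_val = 0
Initialize: seq = [17, 14, 2, 12, 19, 16, 7]
Entering loop: for v in seq:

After execution: max_val = 19
19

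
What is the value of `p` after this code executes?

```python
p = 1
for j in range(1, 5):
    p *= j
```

Let's trace through this code step by step.

Initialize: p = 1
Entering loop: for j in range(1, 5):

After execution: p = 24
24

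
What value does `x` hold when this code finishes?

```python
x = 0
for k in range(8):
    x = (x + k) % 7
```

Let's trace through this code step by step.

Initialize: x = 0
Entering loop: for k in range(8):

After execution: x = 0
0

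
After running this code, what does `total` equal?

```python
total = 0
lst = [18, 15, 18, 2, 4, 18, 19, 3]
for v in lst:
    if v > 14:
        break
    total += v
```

Let's trace through this code step by step.

Initialize: total = 0
Initialize: lst = [18, 15, 18, 2, 4, 18, 19, 3]
Entering loop: for v in lst:

After execution: total = 0
0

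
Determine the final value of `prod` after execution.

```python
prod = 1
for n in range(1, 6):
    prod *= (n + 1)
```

Let's trace through this code step by step.

Initialize: prod = 1
Entering loop: for n in range(1, 6):

After execution: prod = 720
720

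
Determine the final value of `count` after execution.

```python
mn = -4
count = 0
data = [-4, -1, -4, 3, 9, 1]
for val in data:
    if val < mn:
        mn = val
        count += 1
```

Let's trace through this code step by step.

Initialize: mn = -4
Initialize: count = 0
Initialize: data = [-4, -1, -4, 3, 9, 1]
Entering loop: for val in data:

After execution: count = 0
0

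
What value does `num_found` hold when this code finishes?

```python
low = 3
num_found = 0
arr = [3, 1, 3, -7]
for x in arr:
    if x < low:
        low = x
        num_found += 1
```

Let's trace through this code step by step.

Initialize: low = 3
Initialize: num_found = 0
Initialize: arr = [3, 1, 3, -7]
Entering loop: for x in arr:

After execution: num_found = 2
2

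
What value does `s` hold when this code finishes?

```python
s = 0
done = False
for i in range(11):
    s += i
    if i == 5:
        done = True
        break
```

Let's trace through this code step by step.

Initialize: s = 0
Initialize: done = False
Entering loop: for i in range(11):

After execution: s = 15
15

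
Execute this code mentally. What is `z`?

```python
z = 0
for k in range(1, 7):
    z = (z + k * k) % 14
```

Let's trace through this code step by step.

Initialize: z = 0
Entering loop: for k in range(1, 7):

After execution: z = 7
7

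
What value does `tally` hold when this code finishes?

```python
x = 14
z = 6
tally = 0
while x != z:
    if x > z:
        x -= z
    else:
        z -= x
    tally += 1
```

Let's trace through this code step by step.

Initialize: x = 14
Initialize: z = 6
Initialize: tally = 0
Entering loop: while x != z:

After execution: tally = 4
4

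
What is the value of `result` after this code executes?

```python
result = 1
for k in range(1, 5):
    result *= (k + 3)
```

Let's trace through this code step by step.

Initialize: result = 1
Entering loop: for k in range(1, 5):

After execution: result = 840
840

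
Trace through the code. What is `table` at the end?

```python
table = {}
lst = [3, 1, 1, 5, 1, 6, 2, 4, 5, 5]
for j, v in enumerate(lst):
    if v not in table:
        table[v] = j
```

Let's trace through this code step by step.

Initialize: table = {}
Initialize: lst = [3, 1, 1, 5, 1, 6, 2, 4, 5, 5]
Entering loop: for j, v in enumerate(lst):

After execution: table = {3: 0, 1: 1, 5: 3, 6: 5, 2: 6, 4: 7}
{3: 0, 1: 1, 5: 3, 6: 5, 2: 6, 4: 7}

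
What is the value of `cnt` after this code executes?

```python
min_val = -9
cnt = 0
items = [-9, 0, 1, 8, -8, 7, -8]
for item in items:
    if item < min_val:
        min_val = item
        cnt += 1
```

Let's trace through this code step by step.

Initialize: min_val = -9
Initialize: cnt = 0
Initialize: items = [-9, 0, 1, 8, -8, 7, -8]
Entering loop: for item in items:

After execution: cnt = 0
0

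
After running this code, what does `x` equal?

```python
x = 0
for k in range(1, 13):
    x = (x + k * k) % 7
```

Let's trace through this code step by step.

Initialize: x = 0
Entering loop: for k in range(1, 13):

After execution: x = 6
6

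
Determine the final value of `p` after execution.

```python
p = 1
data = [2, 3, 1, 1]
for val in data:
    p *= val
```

Let's trace through this code step by step.

Initialize: p = 1
Initialize: data = [2, 3, 1, 1]
Entering loop: for val in data:

After execution: p = 6
6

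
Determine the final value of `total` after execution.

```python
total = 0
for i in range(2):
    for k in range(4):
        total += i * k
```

Let's trace through this code step by step.

Initialize: total = 0
Entering loop: for i in range(2):

After execution: total = 6
6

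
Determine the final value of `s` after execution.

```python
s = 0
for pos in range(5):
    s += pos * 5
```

Let's trace through this code step by step.

Initialize: s = 0
Entering loop: for pos in range(5):

After execution: s = 50
50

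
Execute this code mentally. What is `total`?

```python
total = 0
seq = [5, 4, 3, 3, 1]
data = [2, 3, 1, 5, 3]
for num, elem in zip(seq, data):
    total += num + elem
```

Let's trace through this code step by step.

Initialize: total = 0
Initialize: seq = [5, 4, 3, 3, 1]
Initialize: data = [2, 3, 1, 5, 3]
Entering loop: for num, elem in zip(seq, data):

After execution: total = 30
30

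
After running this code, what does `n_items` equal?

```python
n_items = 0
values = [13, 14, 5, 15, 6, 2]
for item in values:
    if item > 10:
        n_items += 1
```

Let's trace through this code step by step.

Initialize: n_items = 0
Initialize: values = [13, 14, 5, 15, 6, 2]
Entering loop: for item in values:

After execution: n_items = 3
3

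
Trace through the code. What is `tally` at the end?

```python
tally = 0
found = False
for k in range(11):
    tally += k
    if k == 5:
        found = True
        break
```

Let's trace through this code step by step.

Initialize: tally = 0
Initialize: found = False
Entering loop: for k in range(11):

After execution: tally = 15
15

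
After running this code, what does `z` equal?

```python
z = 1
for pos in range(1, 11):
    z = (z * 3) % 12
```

Let's trace through this code step by step.

Initialize: z = 1
Entering loop: for pos in range(1, 11):

After execution: z = 9
9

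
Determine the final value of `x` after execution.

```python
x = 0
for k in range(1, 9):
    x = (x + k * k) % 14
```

Let's trace through this code step by step.

Initialize: x = 0
Entering loop: for k in range(1, 9):

After execution: x = 8
8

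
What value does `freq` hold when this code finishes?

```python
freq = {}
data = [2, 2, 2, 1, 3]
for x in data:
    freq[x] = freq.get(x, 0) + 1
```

Let's trace through this code step by step.

Initialize: freq = {}
Initialize: data = [2, 2, 2, 1, 3]
Entering loop: for x in data:

After execution: freq = {2: 3, 1: 1, 3: 1}
{2: 3, 1: 1, 3: 1}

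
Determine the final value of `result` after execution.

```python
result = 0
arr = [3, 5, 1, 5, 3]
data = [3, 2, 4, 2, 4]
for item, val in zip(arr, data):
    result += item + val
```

Let's trace through this code step by step.

Initialize: result = 0
Initialize: arr = [3, 5, 1, 5, 3]
Initialize: data = [3, 2, 4, 2, 4]
Entering loop: for item, val in zip(arr, data):

After execution: result = 32
32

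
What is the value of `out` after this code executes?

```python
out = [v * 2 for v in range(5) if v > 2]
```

Let's trace through this code step by step.

Initialize: out = [v * 2 for v in range(5) if v > 2]

After execution: out = [6, 8]
[6, 8]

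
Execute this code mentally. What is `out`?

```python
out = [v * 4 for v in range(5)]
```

Let's trace through this code step by step.

Initialize: out = [v * 4 for v in range(5)]

After execution: out = [0, 4, 8, 12, 16]
[0, 4, 8, 12, 16]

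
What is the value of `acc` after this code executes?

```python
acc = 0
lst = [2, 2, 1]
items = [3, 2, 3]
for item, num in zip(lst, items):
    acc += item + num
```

Let's trace through this code step by step.

Initialize: acc = 0
Initialize: lst = [2, 2, 1]
Initialize: items = [3, 2, 3]
Entering loop: for item, num in zip(lst, items):

After execution: acc = 13
13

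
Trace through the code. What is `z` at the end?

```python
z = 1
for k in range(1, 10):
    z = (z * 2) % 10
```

Let's trace through this code step by step.

Initialize: z = 1
Entering loop: for k in range(1, 10):

After execution: z = 2
2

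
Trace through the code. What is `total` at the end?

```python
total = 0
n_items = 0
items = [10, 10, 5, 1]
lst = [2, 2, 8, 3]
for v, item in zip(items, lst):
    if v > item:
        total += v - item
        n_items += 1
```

Let's trace through this code step by step.

Initialize: total = 0
Initialize: n_items = 0
Initialize: items = [10, 10, 5, 1]
Initialize: lst = [2, 2, 8, 3]
Entering loop: for v, item in zip(items, lst):

After execution: total = 16
16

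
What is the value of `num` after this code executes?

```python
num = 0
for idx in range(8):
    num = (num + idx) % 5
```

Let's trace through this code step by step.

Initialize: num = 0
Entering loop: for idx in range(8):

After execution: num = 3
3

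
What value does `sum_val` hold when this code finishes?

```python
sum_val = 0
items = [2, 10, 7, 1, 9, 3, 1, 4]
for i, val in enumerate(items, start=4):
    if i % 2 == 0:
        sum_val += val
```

Let's trace through this code step by step.

Initialize: sum_val = 0
Initialize: items = [2, 10, 7, 1, 9, 3, 1, 4]
Entering loop: for i, val in enumerate(items, start=4):

After execution: sum_val = 19
19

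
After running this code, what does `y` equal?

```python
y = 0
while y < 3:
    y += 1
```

Let's trace through this code step by step.

Initialize: y = 0
Entering loop: while y < 3:

After execution: y = 3
3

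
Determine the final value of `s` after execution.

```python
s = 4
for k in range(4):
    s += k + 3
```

Let's trace through this code step by step.

Initialize: s = 4
Entering loop: for k in range(4):

After execution: s = 22
22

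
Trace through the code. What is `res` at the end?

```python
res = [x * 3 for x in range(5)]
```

Let's trace through this code step by step.

Initialize: res = [x * 3 for x in range(5)]

After execution: res = [0, 3, 6, 9, 12]
[0, 3, 6, 9, 12]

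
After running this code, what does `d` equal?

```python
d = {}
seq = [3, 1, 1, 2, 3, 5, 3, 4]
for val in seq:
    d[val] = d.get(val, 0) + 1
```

Let's trace through this code step by step.

Initialize: d = {}
Initialize: seq = [3, 1, 1, 2, 3, 5, 3, 4]
Entering loop: for val in seq:

After execution: d = {3: 3, 1: 2, 2: 1, 5: 1, 4: 1}
{3: 3, 1: 2, 2: 1, 5: 1, 4: 1}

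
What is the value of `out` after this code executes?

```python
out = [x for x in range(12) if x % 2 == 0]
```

Let's trace through this code step by step.

Initialize: out = [x for x in range(12) if x % 2 == 0]

After execution: out = [0, 2, 4, 6, 8, 10]
[0, 2, 4, 6, 8, 10]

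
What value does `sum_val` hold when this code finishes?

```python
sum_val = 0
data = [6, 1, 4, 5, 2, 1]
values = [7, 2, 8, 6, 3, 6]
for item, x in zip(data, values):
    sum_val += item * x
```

Let's trace through this code step by step.

Initialize: sum_val = 0
Initialize: data = [6, 1, 4, 5, 2, 1]
Initialize: values = [7, 2, 8, 6, 3, 6]
Entering loop: for item, x in zip(data, values):

After execution: sum_val = 118
118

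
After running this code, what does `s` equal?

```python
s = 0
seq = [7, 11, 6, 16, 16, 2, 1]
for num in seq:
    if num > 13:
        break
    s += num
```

Let's trace through this code step by step.

Initialize: s = 0
Initialize: seq = [7, 11, 6, 16, 16, 2, 1]
Entering loop: for num in seq:

After execution: s = 24
24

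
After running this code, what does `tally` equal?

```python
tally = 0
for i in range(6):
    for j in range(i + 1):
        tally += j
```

Let's trace through this code step by step.

Initialize: tally = 0
Entering loop: for i in range(6):

After execution: tally = 35
35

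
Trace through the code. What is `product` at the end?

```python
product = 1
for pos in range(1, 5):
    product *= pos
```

Let's trace through this code step by step.

Initialize: product = 1
Entering loop: for pos in range(1, 5):

After execution: product = 24
24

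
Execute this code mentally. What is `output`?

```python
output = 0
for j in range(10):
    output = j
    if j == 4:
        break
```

Let's trace through this code step by step.

Initialize: output = 0
Entering loop: for j in range(10):

After execution: output = 4
4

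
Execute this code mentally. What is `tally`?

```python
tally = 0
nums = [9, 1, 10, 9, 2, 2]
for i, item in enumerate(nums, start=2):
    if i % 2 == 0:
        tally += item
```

Let's trace through this code step by step.

Initialize: tally = 0
Initialize: nums = [9, 1, 10, 9, 2, 2]
Entering loop: for i, item in enumerate(nums, start=2):

After execution: tally = 21
21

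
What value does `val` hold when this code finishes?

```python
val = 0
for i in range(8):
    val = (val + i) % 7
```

Let's trace through this code step by step.

Initialize: val = 0
Entering loop: for i in range(8):

After execution: val = 0
0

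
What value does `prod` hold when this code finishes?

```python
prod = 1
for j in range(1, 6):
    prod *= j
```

Let's trace through this code step by step.

Initialize: prod = 1
Entering loop: for j in range(1, 6):

After execution: prod = 120
120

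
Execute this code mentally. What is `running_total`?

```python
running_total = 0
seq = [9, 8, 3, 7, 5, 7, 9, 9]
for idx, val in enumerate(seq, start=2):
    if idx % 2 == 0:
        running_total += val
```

Let's trace through this code step by step.

Initialize: running_total = 0
Initialize: seq = [9, 8, 3, 7, 5, 7, 9, 9]
Entering loop: for idx, val in enumerate(seq, start=2):

After execution: running_total = 26
26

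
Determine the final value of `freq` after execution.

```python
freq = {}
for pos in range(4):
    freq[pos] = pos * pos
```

Let's trace through this code step by step.

Initialize: freq = {}
Entering loop: for pos in range(4):

After execution: freq = {0: 0, 1: 1, 2: 4, 3: 9}
{0: 0, 1: 1, 2: 4, 3: 9}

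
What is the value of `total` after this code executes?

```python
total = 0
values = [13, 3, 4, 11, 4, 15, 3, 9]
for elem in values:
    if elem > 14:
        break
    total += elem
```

Let's trace through this code step by step.

Initialize: total = 0
Initialize: values = [13, 3, 4, 11, 4, 15, 3, 9]
Entering loop: for elem in values:

After execution: total = 35
35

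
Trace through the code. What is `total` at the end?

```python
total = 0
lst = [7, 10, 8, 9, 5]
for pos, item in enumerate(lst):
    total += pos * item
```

Let's trace through this code step by step.

Initialize: total = 0
Initialize: lst = [7, 10, 8, 9, 5]
Entering loop: for pos, item in enumerate(lst):

After execution: total = 73
73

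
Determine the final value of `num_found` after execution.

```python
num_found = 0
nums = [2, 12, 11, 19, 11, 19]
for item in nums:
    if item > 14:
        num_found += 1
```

Let's trace through this code step by step.

Initialize: num_found = 0
Initialize: nums = [2, 12, 11, 19, 11, 19]
Entering loop: for item in nums:

After execution: num_found = 2
2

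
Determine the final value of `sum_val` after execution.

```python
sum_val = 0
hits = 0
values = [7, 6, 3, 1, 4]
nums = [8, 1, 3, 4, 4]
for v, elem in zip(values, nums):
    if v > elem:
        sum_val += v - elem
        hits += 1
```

Let's trace through this code step by step.

Initialize: sum_val = 0
Initialize: hits = 0
Initialize: values = [7, 6, 3, 1, 4]
Initialize: nums = [8, 1, 3, 4, 4]
Entering loop: for v, elem in zip(values, nums):

After execution: sum_val = 5
5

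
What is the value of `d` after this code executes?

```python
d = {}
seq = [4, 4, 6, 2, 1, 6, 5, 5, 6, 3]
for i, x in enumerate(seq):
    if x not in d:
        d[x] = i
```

Let's trace through this code step by step.

Initialize: d = {}
Initialize: seq = [4, 4, 6, 2, 1, 6, 5, 5, 6, 3]
Entering loop: for i, x in enumerate(seq):

After execution: d = {4: 0, 6: 2, 2: 3, 1: 4, 5: 6, 3: 9}
{4: 0, 6: 2, 2: 3, 1: 4, 5: 6, 3: 9}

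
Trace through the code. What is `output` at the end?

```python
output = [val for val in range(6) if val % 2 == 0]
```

Let's trace through this code step by step.

Initialize: output = [val for val in range(6) if val % 2 == 0]

After execution: output = [0, 2, 4]
[0, 2, 4]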